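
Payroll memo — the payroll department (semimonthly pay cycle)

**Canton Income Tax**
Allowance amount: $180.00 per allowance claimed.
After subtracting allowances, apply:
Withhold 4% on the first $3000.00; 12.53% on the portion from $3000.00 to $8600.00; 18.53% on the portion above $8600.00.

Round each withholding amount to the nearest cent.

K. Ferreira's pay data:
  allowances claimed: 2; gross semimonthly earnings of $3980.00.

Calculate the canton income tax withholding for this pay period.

$197.69

Canton Income Tax: taxable = $3980.00 − 2×$180.00 = $3620.00
  $120.00 + 12.53% × ($3620.00 − $3000.00) = $120.00 + 12.53% × $620.00 = $197.69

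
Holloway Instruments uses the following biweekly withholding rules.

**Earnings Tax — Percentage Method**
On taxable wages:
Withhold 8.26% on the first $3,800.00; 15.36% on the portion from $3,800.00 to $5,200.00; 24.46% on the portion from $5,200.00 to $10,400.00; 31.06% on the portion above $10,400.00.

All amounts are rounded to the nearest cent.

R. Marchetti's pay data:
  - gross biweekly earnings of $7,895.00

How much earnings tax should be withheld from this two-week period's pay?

$1,188.12

Earnings Tax: taxable = $7,895.00
  $528.92 + 24.46% × ($7,895.00 − $5,200.00) = $528.92 + 24.46% × $2,695.00 = $1,188.12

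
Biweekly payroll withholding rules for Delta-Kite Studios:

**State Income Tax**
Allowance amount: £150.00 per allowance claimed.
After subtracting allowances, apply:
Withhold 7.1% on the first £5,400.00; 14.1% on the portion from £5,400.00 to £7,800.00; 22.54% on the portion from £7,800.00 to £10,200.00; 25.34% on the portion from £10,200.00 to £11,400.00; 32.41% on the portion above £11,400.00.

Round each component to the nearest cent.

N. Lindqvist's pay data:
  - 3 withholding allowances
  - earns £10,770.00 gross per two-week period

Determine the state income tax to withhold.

State Income Tax: taxable = £10,770.00 − 3×£150.00 = £10,320.00
  £1,262.76 + 25.34% × (£10,320.00 − £10,200.00) = £1,262.76 + 25.34% × £120.00 = £1,293.17

£1,293.17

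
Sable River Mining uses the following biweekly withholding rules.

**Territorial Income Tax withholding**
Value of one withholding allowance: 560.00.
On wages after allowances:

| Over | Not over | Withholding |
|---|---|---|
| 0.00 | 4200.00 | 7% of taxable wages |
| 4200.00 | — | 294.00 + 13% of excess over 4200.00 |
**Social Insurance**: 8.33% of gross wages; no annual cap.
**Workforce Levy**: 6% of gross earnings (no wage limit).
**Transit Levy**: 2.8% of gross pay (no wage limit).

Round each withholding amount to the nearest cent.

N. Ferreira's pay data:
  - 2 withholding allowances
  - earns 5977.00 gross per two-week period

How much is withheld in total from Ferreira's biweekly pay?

1403.27

Territorial Income Tax: taxable = 5977.00 − 2×560.00 = 4857.00
  294.00 + 13% × (4857.00 − 4200.00) = 294.00 + 13% × 657.00 = 379.41
Social Insurance: 8.33% × 5977.00 = 497.88
Workforce Levy: 6% × 5977.00 = 358.62
Transit Levy: 2.8% × 5977.00 = 167.36
Total: 379.41 + 497.88 + 358.62 + 167.36 = 1403.27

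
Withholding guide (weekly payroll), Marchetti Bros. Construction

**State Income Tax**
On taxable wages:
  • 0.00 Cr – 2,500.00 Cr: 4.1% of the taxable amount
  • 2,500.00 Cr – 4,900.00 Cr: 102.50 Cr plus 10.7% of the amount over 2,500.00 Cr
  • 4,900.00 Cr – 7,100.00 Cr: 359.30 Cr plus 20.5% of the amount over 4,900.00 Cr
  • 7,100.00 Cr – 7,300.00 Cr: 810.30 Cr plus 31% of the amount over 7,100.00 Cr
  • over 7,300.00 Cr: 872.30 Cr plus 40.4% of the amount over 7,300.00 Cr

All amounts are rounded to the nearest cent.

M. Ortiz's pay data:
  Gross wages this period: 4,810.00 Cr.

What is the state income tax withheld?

State Income Tax: taxable = 4,810.00 Cr
  102.50 Cr + 10.7% × (4,810.00 Cr − 2,500.00 Cr) = 102.50 Cr + 10.7% × 2,310.00 Cr = 349.67 Cr

349.67 Cr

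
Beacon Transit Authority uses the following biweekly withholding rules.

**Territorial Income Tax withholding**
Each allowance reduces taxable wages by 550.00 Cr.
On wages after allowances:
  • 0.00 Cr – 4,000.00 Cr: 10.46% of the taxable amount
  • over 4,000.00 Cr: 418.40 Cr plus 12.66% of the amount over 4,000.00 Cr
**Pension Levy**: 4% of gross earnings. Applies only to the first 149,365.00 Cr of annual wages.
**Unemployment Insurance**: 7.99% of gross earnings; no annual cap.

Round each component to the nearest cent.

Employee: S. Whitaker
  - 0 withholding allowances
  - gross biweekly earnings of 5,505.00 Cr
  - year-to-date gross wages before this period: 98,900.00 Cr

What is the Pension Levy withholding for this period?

220.20 Cr

Pension Levy: 4% × 5,505.00 Cr = 220.20 Cr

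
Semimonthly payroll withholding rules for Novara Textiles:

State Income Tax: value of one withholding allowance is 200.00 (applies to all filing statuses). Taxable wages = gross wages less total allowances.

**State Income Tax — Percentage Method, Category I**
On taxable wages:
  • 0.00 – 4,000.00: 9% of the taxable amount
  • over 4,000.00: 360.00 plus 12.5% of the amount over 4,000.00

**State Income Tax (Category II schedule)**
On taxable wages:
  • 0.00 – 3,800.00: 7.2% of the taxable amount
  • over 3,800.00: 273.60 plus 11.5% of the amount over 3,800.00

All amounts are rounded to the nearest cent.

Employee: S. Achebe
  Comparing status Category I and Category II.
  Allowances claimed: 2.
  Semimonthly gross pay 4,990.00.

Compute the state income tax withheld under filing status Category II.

364.45

State Income Tax (Category II): taxable = 4,990.00 − 2×200.00 = 4,590.00
  273.60 + 11.5% × (4,590.00 − 3,800.00) = 273.60 + 11.5% × 790.00 = 364.45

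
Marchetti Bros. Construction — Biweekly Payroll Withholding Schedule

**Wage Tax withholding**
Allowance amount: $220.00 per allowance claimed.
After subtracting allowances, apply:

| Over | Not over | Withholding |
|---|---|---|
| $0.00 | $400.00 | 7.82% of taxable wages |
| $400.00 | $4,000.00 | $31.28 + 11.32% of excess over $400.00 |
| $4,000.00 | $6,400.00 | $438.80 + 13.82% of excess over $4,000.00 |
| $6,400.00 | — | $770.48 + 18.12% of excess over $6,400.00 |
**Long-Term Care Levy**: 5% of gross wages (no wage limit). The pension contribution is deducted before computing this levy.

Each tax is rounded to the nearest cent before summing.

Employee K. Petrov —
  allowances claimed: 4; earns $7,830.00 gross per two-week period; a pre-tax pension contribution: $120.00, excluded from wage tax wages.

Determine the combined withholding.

Wage Tax: taxable = $7,830.00 − $120.00 − 4×$220.00 = $6,830.00
  $770.48 + 18.12% × ($6,830.00 − $6,400.00) = $770.48 + 18.12% × $430.00 = $848.40
Long-Term Care Levy: 5% × $7,710.00 = $385.50
Total: $848.40 + $385.50 = $1,233.90

$1,233.90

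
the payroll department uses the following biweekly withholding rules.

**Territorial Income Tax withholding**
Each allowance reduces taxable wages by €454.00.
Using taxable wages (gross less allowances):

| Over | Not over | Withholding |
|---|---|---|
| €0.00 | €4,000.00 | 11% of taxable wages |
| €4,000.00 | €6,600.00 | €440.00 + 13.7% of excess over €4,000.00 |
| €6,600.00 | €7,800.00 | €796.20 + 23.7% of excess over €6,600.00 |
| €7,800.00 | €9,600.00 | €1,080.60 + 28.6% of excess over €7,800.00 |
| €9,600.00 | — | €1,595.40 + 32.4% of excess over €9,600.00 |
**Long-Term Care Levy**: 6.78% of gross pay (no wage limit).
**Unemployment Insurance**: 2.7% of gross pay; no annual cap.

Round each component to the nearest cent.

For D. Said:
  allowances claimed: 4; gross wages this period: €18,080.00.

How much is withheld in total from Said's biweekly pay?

€5,468.52

Territorial Income Tax: taxable = €18,080.00 − 4×€454.00 = €16,264.00
  €1,595.40 + 32.4% × (€16,264.00 − €9,600.00) = €1,595.40 + 32.4% × €6,664.00 = €3,754.54
Long-Term Care Levy: 6.78% × €18,080.00 = €1,225.82
Unemployment Insurance: 2.7% × €18,080.00 = €488.16
Total: €3,754.54 + €1,225.82 + €488.16 = €5,468.52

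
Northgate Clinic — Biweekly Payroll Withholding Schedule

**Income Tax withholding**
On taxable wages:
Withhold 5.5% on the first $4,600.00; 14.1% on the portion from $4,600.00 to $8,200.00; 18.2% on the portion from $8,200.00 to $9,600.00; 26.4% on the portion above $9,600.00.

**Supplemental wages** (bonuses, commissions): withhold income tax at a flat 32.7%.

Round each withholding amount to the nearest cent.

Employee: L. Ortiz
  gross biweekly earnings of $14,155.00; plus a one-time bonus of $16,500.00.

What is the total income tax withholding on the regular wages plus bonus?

Income Tax: taxable = $14,155.00
  $1,015.40 + 26.4% × ($14,155.00 − $9,600.00) = $1,015.40 + 26.4% × $4,555.00 = $2,217.92
Supplemental (32.7% flat on bonus): 32.7% × $16,500.00 = $5,395.50
Total income tax: $2,217.92 + $5,395.50 = $7,613.42

$7,613.42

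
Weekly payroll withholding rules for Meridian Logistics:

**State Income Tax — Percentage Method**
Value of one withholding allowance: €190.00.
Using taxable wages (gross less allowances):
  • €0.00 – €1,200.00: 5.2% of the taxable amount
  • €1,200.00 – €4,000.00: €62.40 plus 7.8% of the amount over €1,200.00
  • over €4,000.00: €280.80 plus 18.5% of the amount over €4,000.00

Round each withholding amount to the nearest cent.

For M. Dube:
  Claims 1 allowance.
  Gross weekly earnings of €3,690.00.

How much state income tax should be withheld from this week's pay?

State Income Tax: taxable = €3,690.00 − 1×€190.00 = €3,500.00
  €62.40 + 7.8% × (€3,500.00 − €1,200.00) = €62.40 + 7.8% × €2,300.00 = €241.80

€241.80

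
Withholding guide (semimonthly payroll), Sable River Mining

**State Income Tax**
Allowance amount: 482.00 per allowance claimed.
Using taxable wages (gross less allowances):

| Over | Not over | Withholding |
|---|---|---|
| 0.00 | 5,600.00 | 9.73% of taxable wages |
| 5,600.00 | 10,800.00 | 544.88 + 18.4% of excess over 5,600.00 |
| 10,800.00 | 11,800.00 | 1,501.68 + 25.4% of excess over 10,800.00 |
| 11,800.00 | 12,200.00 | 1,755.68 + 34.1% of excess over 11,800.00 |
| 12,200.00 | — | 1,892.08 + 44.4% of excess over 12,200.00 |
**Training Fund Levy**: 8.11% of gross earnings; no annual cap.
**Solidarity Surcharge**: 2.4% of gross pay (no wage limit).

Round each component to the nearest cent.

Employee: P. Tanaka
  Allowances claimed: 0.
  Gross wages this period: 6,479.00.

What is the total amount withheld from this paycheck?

State Income Tax: taxable = 6,479.00
  544.88 + 18.4% × (6,479.00 − 5,600.00) = 544.88 + 18.4% × 879.00 = 706.62
Training Fund Levy: 8.11% × 6,479.00 = 525.45
Solidarity Surcharge: 2.4% × 6,479.00 = 155.50
Total: 706.62 + 525.45 + 155.50 = 1,387.57

1,387.57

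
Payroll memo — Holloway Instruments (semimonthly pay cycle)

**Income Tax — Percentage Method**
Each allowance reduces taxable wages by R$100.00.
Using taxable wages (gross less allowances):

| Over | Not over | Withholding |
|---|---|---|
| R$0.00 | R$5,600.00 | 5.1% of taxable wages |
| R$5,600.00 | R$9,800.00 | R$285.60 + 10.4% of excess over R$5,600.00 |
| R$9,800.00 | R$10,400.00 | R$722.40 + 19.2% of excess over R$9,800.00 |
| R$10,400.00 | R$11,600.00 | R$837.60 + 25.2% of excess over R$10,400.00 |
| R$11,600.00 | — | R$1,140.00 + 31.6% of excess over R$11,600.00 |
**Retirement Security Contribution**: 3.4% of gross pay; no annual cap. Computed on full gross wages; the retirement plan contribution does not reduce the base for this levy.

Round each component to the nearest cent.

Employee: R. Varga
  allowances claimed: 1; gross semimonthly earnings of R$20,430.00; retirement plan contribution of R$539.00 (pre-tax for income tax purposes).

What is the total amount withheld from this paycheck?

R$4,422.98

Income Tax: taxable = R$20,430.00 − R$539.00 − 1×R$100.00 = R$19,791.00
  R$1,140.00 + 31.6% × (R$19,791.00 − R$11,600.00) = R$1,140.00 + 31.6% × R$8,191.00 = R$3,728.36
Retirement Security Contribution: 3.4% × R$20,430.00 = R$694.62
Total: R$3,728.36 + R$694.62 = R$4,422.98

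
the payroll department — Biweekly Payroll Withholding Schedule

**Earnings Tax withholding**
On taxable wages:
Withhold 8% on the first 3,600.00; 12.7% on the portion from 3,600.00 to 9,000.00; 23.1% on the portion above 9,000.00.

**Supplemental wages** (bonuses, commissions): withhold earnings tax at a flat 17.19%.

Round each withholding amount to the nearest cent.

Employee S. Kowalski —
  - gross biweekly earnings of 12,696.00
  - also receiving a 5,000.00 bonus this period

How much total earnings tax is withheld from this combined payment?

Earnings Tax: taxable = 12,696.00
  973.80 + 23.1% × (12,696.00 − 9,000.00) = 973.80 + 23.1% × 3,696.00 = 1,827.58
Supplemental (17.19% flat on bonus): 17.19% × 5,000.00 = 859.50
Total earnings tax: 1,827.58 + 859.50 = 2,687.08

2,687.08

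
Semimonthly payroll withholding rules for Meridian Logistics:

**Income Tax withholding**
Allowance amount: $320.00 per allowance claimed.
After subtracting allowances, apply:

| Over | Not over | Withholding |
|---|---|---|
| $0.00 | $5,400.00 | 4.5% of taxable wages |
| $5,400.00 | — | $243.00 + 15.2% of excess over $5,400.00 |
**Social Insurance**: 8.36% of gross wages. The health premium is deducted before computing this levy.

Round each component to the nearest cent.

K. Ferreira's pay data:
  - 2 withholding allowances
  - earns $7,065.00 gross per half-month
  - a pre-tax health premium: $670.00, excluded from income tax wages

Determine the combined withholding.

$831.58

Income Tax: taxable = $7,065.00 − $670.00 − 2×$320.00 = $5,755.00
  $243.00 + 15.2% × ($5,755.00 − $5,400.00) = $243.00 + 15.2% × $355.00 = $296.96
Social Insurance: 8.36% × $6,395.00 = $534.62
Total: $296.96 + $534.62 = $831.58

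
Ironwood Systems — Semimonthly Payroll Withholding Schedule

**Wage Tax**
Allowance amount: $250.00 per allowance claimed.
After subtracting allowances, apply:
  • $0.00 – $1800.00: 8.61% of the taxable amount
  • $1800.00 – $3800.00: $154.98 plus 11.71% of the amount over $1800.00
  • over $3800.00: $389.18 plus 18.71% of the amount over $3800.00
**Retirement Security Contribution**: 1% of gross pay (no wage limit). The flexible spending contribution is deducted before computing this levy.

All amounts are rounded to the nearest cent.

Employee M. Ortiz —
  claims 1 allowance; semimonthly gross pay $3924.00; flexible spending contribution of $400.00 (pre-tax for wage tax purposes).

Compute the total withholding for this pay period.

$362.83

Wage Tax: taxable = $3924.00 − $400.00 − 1×$250.00 = $3274.00
  $154.98 + 11.71% × ($3274.00 − $1800.00) = $154.98 + 11.71% × $1474.00 = $327.59
Retirement Security Contribution: 1% × $3524.00 = $35.24
Total: $327.59 + $35.24 = $362.83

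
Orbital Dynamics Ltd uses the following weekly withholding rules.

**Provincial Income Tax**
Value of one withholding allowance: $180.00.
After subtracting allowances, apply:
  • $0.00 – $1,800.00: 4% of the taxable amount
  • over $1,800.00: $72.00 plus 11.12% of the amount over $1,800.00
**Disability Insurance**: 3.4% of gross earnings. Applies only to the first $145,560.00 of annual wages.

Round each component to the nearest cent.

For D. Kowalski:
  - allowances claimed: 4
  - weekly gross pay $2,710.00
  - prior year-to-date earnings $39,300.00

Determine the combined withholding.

$185.27

Provincial Income Tax: taxable = $2,710.00 − 4×$180.00 = $1,990.00
  $72.00 + 11.12% × ($1,990.00 − $1,800.00) = $72.00 + 11.12% × $190.00 = $93.13
Disability Insurance: 3.4% × $2,710.00 = $92.14
Total: $93.13 + $92.14 = $185.27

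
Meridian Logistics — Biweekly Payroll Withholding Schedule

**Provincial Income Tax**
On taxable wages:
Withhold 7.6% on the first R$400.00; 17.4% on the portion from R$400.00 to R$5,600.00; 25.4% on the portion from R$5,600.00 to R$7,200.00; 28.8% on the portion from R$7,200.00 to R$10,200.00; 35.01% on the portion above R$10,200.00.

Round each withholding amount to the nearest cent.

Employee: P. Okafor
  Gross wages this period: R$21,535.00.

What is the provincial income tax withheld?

Provincial Income Tax: taxable = R$21,535.00
  R$2,205.60 + 35.01% × (R$21,535.00 − R$10,200.00) = R$2,205.60 + 35.01% × R$11,335.00 = R$6,173.98

R$6,173.98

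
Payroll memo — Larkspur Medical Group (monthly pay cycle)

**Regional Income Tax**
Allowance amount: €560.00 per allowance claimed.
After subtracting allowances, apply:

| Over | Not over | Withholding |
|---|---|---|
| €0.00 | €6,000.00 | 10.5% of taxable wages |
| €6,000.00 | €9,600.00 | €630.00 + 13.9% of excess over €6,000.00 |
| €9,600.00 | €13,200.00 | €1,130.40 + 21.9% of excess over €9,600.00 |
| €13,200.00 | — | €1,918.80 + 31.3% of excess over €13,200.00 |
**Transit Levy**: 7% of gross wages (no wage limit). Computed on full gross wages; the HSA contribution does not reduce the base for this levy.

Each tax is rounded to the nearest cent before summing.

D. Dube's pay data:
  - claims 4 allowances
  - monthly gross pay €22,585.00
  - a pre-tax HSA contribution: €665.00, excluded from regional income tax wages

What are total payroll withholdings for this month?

€5,527.99

Regional Income Tax: taxable = €22,585.00 − €665.00 − 4×€560.00 = €19,680.00
  €1,918.80 + 31.3% × (€19,680.00 − €13,200.00) = €1,918.80 + 31.3% × €6,480.00 = €3,947.04
Transit Levy: 7% × €22,585.00 = €1,580.95
Total: €3,947.04 + €1,580.95 = €5,527.99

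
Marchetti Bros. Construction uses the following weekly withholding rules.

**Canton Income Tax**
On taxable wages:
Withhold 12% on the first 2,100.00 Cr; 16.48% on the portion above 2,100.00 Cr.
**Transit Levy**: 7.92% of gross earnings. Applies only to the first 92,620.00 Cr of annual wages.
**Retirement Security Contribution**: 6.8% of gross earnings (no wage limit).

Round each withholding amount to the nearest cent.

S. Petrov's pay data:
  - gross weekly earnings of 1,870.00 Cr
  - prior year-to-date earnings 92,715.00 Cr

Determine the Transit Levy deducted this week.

0.00 Cr

Transit Levy: YTD 92,715.00 Cr ≥ cap 92,620.00 Cr → 0.00 Cr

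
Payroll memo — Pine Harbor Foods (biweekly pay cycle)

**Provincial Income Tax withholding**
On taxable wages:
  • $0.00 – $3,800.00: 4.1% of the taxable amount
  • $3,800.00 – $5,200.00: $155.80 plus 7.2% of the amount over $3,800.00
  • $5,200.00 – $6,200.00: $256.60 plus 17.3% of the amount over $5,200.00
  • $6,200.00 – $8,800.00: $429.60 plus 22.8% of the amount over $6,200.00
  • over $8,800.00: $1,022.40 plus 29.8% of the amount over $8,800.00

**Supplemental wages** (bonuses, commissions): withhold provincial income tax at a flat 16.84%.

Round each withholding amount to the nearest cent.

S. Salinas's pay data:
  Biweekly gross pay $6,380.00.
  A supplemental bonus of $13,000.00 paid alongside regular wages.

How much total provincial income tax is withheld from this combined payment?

Provincial Income Tax: taxable = $6,380.00
  $429.60 + 22.8% × ($6,380.00 − $6,200.00) = $429.60 + 22.8% × $180.00 = $470.64
Supplemental (16.84% flat on bonus): 16.84% × $13,000.00 = $2,189.20
Total provincial income tax: $470.64 + $2,189.20 = $2,659.84

$2,659.84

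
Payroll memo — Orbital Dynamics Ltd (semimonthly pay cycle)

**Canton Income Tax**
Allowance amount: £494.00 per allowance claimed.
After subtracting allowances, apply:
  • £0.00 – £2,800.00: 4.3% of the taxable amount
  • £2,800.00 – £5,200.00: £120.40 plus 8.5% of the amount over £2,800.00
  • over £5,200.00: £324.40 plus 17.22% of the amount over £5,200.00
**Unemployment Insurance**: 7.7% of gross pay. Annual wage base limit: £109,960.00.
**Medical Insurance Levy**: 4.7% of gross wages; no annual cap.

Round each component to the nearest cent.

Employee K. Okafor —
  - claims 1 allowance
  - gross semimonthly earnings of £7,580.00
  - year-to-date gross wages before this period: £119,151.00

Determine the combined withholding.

Canton Income Tax: taxable = £7,580.00 − 1×£494.00 = £7,086.00
  £324.40 + 17.22% × (£7,086.00 − £5,200.00) = £324.40 + 17.22% × £1,886.00 = £649.17
Unemployment Insurance: YTD £119,151.00 ≥ cap £109,960.00 → £0.00
Medical Insurance Levy: 4.7% × £7,580.00 = £356.26
Total: £649.17 + £0.00 + £356.26 = £1,005.43

£1,005.43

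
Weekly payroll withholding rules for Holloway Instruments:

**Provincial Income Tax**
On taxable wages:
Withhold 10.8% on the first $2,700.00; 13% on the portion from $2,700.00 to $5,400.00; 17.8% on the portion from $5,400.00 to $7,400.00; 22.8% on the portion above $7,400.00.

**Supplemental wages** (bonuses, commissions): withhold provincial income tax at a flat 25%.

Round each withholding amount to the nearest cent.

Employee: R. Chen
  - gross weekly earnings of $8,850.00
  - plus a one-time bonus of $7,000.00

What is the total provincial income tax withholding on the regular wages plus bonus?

$3,079.20

Provincial Income Tax: taxable = $8,850.00
  $998.60 + 22.8% × ($8,850.00 − $7,400.00) = $998.60 + 22.8% × $1,450.00 = $1,329.20
Supplemental (25% flat on bonus): 25% × $7,000.00 = $1,750.00
Total provincial income tax: $1,329.20 + $1,750.00 = $3,079.20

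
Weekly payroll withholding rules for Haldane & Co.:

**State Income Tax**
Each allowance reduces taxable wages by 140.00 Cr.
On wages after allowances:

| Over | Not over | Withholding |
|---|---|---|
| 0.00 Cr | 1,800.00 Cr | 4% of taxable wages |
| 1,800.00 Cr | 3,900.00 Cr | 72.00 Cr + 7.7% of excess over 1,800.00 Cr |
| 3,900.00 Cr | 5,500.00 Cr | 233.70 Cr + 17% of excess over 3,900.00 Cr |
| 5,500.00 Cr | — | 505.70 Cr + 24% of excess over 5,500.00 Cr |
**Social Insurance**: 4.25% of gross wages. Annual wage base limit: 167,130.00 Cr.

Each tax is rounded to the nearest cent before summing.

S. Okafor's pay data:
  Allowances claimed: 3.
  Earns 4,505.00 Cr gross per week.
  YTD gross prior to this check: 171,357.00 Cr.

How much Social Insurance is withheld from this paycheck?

0.00 Cr

Social Insurance: YTD 171,357.00 Cr ≥ cap 167,130.00 Cr → 0.00 Cr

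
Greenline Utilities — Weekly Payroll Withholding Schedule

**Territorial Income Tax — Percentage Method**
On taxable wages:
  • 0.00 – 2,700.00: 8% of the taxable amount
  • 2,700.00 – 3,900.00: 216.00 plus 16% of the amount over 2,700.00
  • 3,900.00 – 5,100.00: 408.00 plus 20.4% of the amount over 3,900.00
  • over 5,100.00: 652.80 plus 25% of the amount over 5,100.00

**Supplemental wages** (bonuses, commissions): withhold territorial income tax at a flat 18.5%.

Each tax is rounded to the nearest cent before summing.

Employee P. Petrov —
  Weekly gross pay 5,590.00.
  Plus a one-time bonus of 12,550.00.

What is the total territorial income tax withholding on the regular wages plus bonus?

3,097.05

Territorial Income Tax: taxable = 5,590.00
  652.80 + 25% × (5,590.00 − 5,100.00) = 652.80 + 25% × 490.00 = 775.30
Supplemental (18.5% flat on bonus): 18.5% × 12,550.00 = 2,321.75
Total territorial income tax: 775.30 + 2,321.75 = 3,097.05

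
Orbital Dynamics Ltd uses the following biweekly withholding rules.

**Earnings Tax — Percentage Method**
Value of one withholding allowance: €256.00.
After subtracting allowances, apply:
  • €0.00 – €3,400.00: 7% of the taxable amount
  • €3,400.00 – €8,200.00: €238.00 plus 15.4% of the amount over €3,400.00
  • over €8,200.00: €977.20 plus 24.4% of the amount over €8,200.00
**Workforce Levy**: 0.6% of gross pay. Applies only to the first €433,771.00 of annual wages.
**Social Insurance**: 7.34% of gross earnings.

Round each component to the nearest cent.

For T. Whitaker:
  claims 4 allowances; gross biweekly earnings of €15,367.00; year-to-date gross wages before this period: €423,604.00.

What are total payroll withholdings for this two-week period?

€3,665.03

Earnings Tax: taxable = €15,367.00 − 4×€256.00 = €14,343.00
  €977.20 + 24.4% × (€14,343.00 − €8,200.00) = €977.20 + 24.4% × €6,143.00 = €2,476.09
Workforce Levy: cap €433,771.00 − YTD €423,604.00 = €10,167.00 subject; 0.6% × €10,167.00 = €61.00
Social Insurance: 7.34% × €15,367.00 = €1,127.94
Total: €2,476.09 + €61.00 + €1,127.94 = €3,665.03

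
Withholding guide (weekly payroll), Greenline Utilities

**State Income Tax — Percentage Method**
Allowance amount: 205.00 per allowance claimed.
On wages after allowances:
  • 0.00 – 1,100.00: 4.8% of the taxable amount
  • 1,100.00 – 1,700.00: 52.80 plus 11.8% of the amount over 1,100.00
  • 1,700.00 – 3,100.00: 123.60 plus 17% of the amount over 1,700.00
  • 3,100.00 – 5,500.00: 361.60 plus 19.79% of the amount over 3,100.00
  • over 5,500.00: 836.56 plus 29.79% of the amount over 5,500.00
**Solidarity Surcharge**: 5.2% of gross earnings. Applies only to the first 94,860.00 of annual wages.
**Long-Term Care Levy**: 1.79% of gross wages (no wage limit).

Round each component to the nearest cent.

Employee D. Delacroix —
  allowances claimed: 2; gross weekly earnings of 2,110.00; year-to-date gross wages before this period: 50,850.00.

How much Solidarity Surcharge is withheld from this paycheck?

109.72

Solidarity Surcharge: 5.2% × 2,110.00 = 109.72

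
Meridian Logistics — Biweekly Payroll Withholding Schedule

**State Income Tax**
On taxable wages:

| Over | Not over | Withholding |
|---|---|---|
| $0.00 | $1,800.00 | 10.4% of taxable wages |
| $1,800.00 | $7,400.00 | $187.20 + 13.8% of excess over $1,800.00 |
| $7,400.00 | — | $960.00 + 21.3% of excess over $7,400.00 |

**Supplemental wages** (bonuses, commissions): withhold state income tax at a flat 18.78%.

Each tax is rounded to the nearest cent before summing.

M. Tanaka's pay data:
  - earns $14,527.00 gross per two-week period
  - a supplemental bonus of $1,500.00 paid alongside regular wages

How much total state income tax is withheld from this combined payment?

State Income Tax: taxable = $14,527.00
  $960.00 + 21.3% × ($14,527.00 − $7,400.00) = $960.00 + 21.3% × $7,127.00 = $2,478.05
Supplemental (18.78% flat on bonus): 18.78% × $1,500.00 = $281.70
Total state income tax: $2,478.05 + $281.70 = $2,759.75

$2,759.75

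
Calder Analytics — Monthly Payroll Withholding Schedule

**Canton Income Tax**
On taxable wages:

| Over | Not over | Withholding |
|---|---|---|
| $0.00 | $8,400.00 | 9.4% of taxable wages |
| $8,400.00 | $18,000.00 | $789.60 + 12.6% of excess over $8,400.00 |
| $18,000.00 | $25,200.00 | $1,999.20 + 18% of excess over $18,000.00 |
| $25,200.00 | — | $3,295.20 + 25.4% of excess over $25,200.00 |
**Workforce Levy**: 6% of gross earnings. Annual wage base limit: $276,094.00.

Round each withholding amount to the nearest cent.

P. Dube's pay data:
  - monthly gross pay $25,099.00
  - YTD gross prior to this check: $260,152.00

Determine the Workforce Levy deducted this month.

Workforce Levy: cap $276,094.00 − YTD $260,152.00 = $15,942.00 subject; 6% × $15,942.00 = $956.52

$956.52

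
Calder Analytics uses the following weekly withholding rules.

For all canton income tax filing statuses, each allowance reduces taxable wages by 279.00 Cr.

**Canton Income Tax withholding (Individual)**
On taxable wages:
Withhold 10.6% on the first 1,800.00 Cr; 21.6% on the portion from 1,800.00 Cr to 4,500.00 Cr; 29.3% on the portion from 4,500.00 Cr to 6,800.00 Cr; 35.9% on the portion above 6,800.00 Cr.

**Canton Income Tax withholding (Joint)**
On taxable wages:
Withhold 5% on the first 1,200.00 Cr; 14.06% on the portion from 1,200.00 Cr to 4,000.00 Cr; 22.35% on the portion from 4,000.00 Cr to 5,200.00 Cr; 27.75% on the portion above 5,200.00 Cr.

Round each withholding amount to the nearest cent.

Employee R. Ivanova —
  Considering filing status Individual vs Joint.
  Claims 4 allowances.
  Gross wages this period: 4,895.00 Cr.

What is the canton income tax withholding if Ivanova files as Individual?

Canton Income Tax (Individual): taxable = 4,895.00 Cr − 4×279.00 Cr = 3,779.00 Cr
  190.80 Cr + 21.6% × (3,779.00 Cr − 1,800.00 Cr) = 190.80 Cr + 21.6% × 1,979.00 Cr = 618.26 Cr

618.26 Cr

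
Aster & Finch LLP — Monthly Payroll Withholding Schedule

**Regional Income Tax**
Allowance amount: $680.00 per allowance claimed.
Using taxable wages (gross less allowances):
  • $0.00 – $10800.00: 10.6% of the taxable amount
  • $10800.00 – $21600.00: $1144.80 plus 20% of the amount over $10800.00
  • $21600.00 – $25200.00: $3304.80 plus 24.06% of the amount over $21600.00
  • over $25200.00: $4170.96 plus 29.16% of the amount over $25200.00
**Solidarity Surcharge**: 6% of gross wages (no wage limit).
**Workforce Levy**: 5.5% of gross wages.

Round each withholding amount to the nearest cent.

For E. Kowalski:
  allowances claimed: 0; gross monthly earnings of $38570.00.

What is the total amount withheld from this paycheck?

$12505.20

Regional Income Tax: taxable = $38570.00
  $4170.96 + 29.16% × ($38570.00 − $25200.00) = $4170.96 + 29.16% × $13370.00 = $8069.65
Solidarity Surcharge: 6% × $38570.00 = $2314.20
Workforce Levy: 5.5% × $38570.00 = $2121.35
Total: $8069.65 + $2314.20 + $2121.35 = $12505.20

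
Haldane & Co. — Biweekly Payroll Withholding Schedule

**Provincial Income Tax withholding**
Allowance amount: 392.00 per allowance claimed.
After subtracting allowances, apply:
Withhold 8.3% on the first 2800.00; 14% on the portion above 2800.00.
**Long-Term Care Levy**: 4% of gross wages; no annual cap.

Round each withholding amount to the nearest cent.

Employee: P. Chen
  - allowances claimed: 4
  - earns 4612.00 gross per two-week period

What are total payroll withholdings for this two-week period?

Provincial Income Tax: taxable = 4612.00 − 4×392.00 = 3044.00
  232.40 + 14% × (3044.00 − 2800.00) = 232.40 + 14% × 244.00 = 266.56
Long-Term Care Levy: 4% × 4612.00 = 184.48
Total: 266.56 + 184.48 = 451.04

451.04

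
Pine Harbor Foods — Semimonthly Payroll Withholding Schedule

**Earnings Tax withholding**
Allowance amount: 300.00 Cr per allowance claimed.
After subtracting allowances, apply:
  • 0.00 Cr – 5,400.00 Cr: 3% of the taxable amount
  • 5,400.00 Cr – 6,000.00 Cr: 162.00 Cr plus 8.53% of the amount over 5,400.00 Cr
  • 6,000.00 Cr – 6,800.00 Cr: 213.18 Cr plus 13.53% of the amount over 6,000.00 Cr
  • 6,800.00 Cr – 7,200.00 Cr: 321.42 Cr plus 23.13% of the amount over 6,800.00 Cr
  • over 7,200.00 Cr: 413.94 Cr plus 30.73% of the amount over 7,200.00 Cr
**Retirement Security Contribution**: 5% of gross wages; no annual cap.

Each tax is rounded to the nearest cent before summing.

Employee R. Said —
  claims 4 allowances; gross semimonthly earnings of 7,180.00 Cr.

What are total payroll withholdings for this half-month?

Earnings Tax: taxable = 7,180.00 Cr − 4×300.00 Cr = 5,980.00 Cr
  162.00 Cr + 8.53% × (5,980.00 Cr − 5,400.00 Cr) = 162.00 Cr + 8.53% × 580.00 Cr = 211.47 Cr
Retirement Security Contribution: 5% × 7,180.00 Cr = 359.00 Cr
Total: 211.47 Cr + 359.00 Cr = 570.47 Cr

570.47 Cr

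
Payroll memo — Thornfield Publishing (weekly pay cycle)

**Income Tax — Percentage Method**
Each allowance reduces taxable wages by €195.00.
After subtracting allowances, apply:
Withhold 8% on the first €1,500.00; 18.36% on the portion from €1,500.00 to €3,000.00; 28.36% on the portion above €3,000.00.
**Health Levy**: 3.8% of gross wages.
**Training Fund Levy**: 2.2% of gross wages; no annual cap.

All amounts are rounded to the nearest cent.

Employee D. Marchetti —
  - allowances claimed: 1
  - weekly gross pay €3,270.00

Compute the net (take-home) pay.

€2,657.13

Income Tax: taxable = €3,270.00 − 1×€195.00 = €3,075.00
  €395.40 + 28.36% × (€3,075.00 − €3,000.00) = €395.40 + 28.36% × €75.00 = €416.67
Health Levy: 3.8% × €3,270.00 = €124.26
Training Fund Levy: 2.2% × €3,270.00 = €71.94
Total withheld: €416.67 + €124.26 + €71.94 = €612.87
Net pay: €3,270.00 − €612.87 = €2,657.13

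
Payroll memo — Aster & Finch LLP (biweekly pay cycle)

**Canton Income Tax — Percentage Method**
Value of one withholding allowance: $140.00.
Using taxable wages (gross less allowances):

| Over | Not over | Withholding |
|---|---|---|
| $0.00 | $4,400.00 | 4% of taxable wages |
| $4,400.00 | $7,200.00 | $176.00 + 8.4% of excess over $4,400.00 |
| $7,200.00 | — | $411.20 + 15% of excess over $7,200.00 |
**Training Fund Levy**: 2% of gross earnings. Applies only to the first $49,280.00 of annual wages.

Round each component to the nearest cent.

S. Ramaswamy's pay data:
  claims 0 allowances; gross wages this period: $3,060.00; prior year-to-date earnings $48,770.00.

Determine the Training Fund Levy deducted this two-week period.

Training Fund Levy: cap $49,280.00 − YTD $48,770.00 = $510.00 subject; 2% × $510.00 = $10.20

$10.20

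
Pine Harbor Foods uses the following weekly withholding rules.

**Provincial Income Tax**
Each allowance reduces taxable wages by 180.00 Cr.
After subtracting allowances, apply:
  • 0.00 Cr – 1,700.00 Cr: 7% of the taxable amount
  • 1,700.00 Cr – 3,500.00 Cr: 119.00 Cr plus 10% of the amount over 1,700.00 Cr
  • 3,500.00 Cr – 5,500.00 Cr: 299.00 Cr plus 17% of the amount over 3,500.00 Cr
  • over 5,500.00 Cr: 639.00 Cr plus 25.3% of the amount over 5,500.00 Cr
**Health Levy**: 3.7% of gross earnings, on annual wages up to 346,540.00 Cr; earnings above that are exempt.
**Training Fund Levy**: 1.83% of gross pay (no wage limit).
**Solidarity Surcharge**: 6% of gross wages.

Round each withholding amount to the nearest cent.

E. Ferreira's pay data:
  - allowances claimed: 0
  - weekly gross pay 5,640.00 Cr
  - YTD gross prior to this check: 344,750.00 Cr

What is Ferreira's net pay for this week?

4,457.74 Cr

Provincial Income Tax: taxable = 5,640.00 Cr
  639.00 Cr + 25.3% × (5,640.00 Cr − 5,500.00 Cr) = 639.00 Cr + 25.3% × 140.00 Cr = 674.42 Cr
Health Levy: cap 346,540.00 Cr − YTD 344,750.00 Cr = 1,790.00 Cr subject; 3.7% × 1,790.00 Cr = 66.23 Cr
Training Fund Levy: 1.83% × 5,640.00 Cr = 103.21 Cr
Solidarity Surcharge: 6% × 5,640.00 Cr = 338.40 Cr
Total withheld: 674.42 Cr + 66.23 Cr + 103.21 Cr + 338.40 Cr = 1,182.26 Cr
Net pay: 5,640.00 Cr − 1,182.26 Cr = 4,457.74 Cr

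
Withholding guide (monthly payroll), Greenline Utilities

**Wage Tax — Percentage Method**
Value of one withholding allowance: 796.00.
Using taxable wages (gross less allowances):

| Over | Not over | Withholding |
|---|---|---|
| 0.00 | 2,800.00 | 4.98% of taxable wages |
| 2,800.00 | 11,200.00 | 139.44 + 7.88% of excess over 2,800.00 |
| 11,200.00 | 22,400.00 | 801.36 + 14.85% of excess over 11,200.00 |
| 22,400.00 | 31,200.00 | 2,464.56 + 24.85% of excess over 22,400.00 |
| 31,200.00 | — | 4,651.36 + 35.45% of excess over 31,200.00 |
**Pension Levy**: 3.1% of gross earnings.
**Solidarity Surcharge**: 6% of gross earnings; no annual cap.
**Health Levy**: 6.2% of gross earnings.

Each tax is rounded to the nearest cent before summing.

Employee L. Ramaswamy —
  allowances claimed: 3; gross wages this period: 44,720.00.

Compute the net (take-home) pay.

Wage Tax: taxable = 44,720.00 − 3×796.00 = 42,332.00
  4,651.36 + 35.45% × (42,332.00 − 31,200.00) = 4,651.36 + 35.45% × 11,132.00 = 8,597.65
Pension Levy: 3.1% × 44,720.00 = 1,386.32
Solidarity Surcharge: 6% × 44,720.00 = 2,683.20
Health Levy: 6.2% × 44,720.00 = 2,772.64
Total withheld: 8,597.65 + 1,386.32 + 2,683.20 + 2,772.64 = 15,439.81
Net pay: 44,720.00 − 15,439.81 = 29,280.19

29,280.19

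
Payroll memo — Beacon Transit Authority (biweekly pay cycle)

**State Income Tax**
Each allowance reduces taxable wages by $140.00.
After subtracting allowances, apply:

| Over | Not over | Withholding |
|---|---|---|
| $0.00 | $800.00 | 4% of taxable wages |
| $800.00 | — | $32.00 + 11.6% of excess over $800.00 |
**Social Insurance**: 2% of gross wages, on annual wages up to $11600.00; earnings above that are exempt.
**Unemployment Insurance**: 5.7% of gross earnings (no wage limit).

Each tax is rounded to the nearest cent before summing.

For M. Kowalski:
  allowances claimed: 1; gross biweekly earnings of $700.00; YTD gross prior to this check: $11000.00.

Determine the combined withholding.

$74.30

State Income Tax: taxable = $700.00 − 1×$140.00 = $560.00
  4% × $560.00 = $22.40
Social Insurance: cap $11600.00 − YTD $11000.00 = $600.00 subject; 2% × $600.00 = $12.00
Unemployment Insurance: 5.7% × $700.00 = $39.90
Total: $22.40 + $12.00 + $39.90 = $74.30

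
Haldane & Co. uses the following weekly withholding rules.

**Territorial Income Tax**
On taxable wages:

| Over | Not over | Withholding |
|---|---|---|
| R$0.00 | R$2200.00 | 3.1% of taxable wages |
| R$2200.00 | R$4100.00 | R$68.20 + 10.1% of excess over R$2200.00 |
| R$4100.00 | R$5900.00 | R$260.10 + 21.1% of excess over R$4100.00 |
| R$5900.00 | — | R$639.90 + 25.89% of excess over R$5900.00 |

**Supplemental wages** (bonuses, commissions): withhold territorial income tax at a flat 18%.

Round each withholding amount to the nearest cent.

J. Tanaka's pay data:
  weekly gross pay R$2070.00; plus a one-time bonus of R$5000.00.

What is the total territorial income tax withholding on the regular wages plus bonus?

R$964.17

Territorial Income Tax: taxable = R$2070.00
  3.1% × R$2070.00 = R$64.17
Supplemental (18% flat on bonus): 18% × R$5000.00 = R$900.00
Total territorial income tax: R$64.17 + R$900.00 = R$964.17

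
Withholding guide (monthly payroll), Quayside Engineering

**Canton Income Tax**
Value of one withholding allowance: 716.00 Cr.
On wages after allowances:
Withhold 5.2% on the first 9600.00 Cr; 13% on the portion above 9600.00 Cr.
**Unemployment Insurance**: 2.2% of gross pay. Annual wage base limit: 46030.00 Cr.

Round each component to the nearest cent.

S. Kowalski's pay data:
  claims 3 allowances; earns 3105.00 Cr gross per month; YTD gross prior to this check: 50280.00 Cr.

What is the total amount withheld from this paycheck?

49.76 Cr

Canton Income Tax: taxable = 3105.00 Cr − 3×716.00 Cr = 957.00 Cr
  5.2% × 957.00 Cr = 49.76 Cr
Unemployment Insurance: YTD 50280.00 Cr ≥ cap 46030.00 Cr → 0.00 Cr
Total: 49.76 Cr + 0.00 Cr = 49.76 Cr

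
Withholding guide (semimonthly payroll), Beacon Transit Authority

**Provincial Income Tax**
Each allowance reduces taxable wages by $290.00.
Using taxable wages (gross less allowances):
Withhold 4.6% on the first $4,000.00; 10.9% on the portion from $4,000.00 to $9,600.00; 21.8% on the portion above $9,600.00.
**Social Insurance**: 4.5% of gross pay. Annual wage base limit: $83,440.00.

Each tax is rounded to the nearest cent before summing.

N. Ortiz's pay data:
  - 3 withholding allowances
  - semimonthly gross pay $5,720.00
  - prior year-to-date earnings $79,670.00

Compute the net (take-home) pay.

Provincial Income Tax: taxable = $5,720.00 − 3×$290.00 = $4,850.00
  $184.00 + 10.9% × ($4,850.00 − $4,000.00) = $184.00 + 10.9% × $850.00 = $276.65
Social Insurance: cap $83,440.00 − YTD $79,670.00 = $3,770.00 subject; 4.5% × $3,770.00 = $169.65
Total withheld: $276.65 + $169.65 = $446.30
Net pay: $5,720.00 − $446.30 = $5,273.70

$5,273.70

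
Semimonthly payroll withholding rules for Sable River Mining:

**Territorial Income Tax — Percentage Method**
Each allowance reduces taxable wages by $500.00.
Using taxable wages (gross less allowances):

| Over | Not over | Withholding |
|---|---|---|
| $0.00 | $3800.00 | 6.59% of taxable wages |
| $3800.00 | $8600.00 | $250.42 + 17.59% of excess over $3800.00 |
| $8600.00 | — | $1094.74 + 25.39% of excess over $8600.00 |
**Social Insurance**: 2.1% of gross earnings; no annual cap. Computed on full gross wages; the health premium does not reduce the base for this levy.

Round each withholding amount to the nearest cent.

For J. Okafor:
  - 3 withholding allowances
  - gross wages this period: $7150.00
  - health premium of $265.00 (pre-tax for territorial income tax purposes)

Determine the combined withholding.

Territorial Income Tax: taxable = $7150.00 − $265.00 − 3×$500.00 = $5385.00
  $250.42 + 17.59% × ($5385.00 − $3800.00) = $250.42 + 17.59% × $1585.00 = $529.22
Social Insurance: 2.1% × $7150.00 = $150.15
Total: $529.22 + $150.15 = $679.37

$679.37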